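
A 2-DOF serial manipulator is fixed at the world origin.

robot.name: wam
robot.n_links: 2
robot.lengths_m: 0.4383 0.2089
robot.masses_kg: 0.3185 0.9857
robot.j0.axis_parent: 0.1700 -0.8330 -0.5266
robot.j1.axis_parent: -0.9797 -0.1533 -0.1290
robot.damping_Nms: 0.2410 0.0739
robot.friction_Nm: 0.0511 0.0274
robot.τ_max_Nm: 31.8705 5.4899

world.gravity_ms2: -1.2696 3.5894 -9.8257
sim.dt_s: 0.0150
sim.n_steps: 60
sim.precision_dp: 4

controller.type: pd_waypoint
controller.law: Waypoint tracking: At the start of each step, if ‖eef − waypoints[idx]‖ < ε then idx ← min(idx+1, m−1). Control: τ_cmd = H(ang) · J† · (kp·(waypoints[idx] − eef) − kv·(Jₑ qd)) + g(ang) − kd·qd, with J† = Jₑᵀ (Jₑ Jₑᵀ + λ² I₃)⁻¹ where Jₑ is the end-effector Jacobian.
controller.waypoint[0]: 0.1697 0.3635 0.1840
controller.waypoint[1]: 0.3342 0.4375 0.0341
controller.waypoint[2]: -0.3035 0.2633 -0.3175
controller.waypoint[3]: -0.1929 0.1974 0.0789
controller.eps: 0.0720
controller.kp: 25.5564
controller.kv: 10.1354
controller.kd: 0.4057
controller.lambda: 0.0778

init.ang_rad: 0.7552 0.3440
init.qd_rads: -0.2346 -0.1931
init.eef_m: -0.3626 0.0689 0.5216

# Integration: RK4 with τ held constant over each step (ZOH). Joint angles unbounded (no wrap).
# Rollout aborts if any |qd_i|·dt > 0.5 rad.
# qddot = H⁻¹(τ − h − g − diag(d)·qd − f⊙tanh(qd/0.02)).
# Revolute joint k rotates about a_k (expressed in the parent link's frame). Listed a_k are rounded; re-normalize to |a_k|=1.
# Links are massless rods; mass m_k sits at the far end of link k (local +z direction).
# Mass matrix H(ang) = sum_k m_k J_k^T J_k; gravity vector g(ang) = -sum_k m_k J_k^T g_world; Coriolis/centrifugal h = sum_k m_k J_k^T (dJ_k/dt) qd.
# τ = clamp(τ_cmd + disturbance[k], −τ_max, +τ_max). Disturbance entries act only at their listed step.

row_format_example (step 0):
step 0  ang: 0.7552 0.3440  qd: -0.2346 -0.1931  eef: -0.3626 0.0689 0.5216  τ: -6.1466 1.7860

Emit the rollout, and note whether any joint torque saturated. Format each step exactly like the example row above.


step 1  ang: 0.7513 0.3477  qd: -0.2819 0.6841  eef: -0.3607 0.0692 0.5227  τ: -5.8885 1.0889
step 2  ang: 0.7468 0.3626  qd: -0.3273 1.2965  eef: -0.3576 0.0715 0.5236  τ: -5.6440 0.5974
step 3  ang: 0.7415 0.3853  qd: -0.3693 1.7301  eef: -0.3534 0.0752 0.5245  τ: -5.4149 0.2438
step 4  ang: 0.7357 0.4136  qd: -0.4076 2.0402  eef: -0.3485 0.0798 0.5252  τ: -5.2009 -0.0162
step 5  ang: 0.7294 0.4459  qd: -0.4423 2.2647  eef: -0.3429 0.0850 0.5258  τ: -5.0009 -0.2126
step 6  ang: 0.7225 0.4811  qd: -0.4739 2.4293  eef: -0.3368 0.0907 0.5261  τ: -4.8133 -0.3658
step 7  ang: 0.7152 0.5184  qd: -0.5026 2.5514  eef: -0.3302 0.0965 0.5262  τ: -4.6365 -0.4898
step 8  ang: 0.7074 0.5573  qd: -0.5289 2.6428  eef: -0.3231 0.1025 0.5260  τ: -4.4690 -0.5938
step 9  ang: 0.6993 0.5975  qd: -0.5532 2.7115  eef: -0.3157 0.1086 0.5255  τ: -4.3094 -0.6842
step 10  ang: 0.6909 0.6385  qd: -0.5759 2.7629  eef: -0.3081 0.1146 0.5247  τ: -4.1566 -0.7652
step 11  ang: 0.6821 0.6802  qd: -0.5973 2.8006  eef: -0.3001 0.1205 0.5236  τ: -4.0094 -0.8394
step 12  ang: 0.6730 0.7224  qd: -0.6177 2.8271  eef: -0.2920 0.1263 0.5222  τ: -3.8673 -0.9087
step 13  ang: 0.6636 0.7649  qd: -0.6374 2.8440  eef: -0.2836 0.1320 0.5204  τ: -3.7295 -0.9741
step 14  ang: 0.6539 0.8076  qd: -0.6565 2.8523  eef: -0.2751 0.1375 0.5183  τ: -3.5957 -1.0363
step 15  ang: 0.6439 0.8504  qd: -0.6754 2.8530  eef: -0.2665 0.1427 0.5159  τ: -3.4654 -1.0957
step 16  ang: 0.6336 0.8932  qd: -0.6941 2.8464  eef: -0.2578 0.1477 0.5132  τ: -3.3386 -1.1525
step 17  ang: 0.6231 0.9357  qd: -0.7129 2.8330  eef: -0.2490 0.1524 0.5103  τ: -3.2150 -1.2066
step 18  ang: 0.6123 0.9781  qd: -0.7318 2.8132  eef: -0.2402 0.1569 0.5070  τ: -3.0947 -1.2579
step 19  ang: 0.6012 1.0201  qd: -0.7510 2.7872  eef: -0.2314 0.1611 0.5035  τ: -2.9775 -1.3065
step 20  ang: 0.5898 1.0616  qd: -0.7704 2.7553  eef: -0.2227 0.1650 0.4998  τ: -2.8635 -1.3522
step 21  ang: 0.5781 1.1027  qd: -0.7903 2.7179  eef: -0.2139 0.1685 0.4959  τ: -2.7527 -1.3948
step 22  ang: 0.5661 1.1431  qd: -0.8106 2.6753  eef: -0.2053 0.1718 0.4918  τ: -2.6451 -1.4343
step 23  ang: 0.5538 1.1829  qd: -0.8313 2.6278  eef: -0.1967 0.1748 0.4875  τ: -2.5407 -1.4707
step 24  ang: 0.5412 1.2219  qd: -0.8525 2.5758  eef: -0.1882 0.1775 0.4831  τ: -2.4395 -1.5038
step 25  ang: 0.5282 1.2601  qd: -0.8741 2.5197  eef: -0.1799 0.1799 0.4787  τ: -2.3414 -1.5336
step 26  ang: 0.5150 1.2974  qd: -0.8962 2.4599  eef: -0.1716 0.1820 0.4742  τ: -2.2463 -1.5603
step 27  ang: 0.5014 1.3339  qd: -0.9187 2.3968  eef: -0.1636 0.1839 0.4696  τ: -2.1541 -1.5838
step 28  ang: 0.4874 1.3693  qd: -0.9416 2.3310  eef: -0.1556 0.1855 0.4650  τ: -2.0646 -1.6042
step 29  ang: 0.4731 1.4038  qd: -0.9649 2.2628  eef: -0.1478 0.1869 0.4604  τ: -1.9777 -1.6216
step 30  ang: 0.4585 1.4372  qd: -0.9885 2.1926  eef: -0.1402 0.1880 0.4558  τ: -1.8931 -1.6361
step 31  ang: 0.4435 1.4695  qd: -1.0123 2.1209  eef: -0.1327 0.1890 0.4513  τ: -1.8107 -1.6480
step 32  ang: 0.4281 1.5008  qd: -1.0363 2.0481  eef: -0.1254 0.1898 0.4468  τ: -1.7302 -1.6574
step 33  ang: 0.4124 1.5310  qd: -1.0603 1.9746  eef: -0.1182 0.1905 0.4424  τ: -1.6513 -1.6643
step 34  ang: 0.3964 1.5600  qd: -1.0845 1.9008  eef: -0.1112 0.1910 0.4380  τ: -1.5738 -1.6692
step 35  ang: 0.3799 1.5880  qd: -1.1085 1.8269  eef: -0.1043 0.1914 0.4338  τ: -1.4974 -1.6720
step 36  ang: 0.3631 1.6149  qd: -1.1324 1.7534  eef: -0.0976 0.1917 0.4296  τ: -1.4220 -1.6731
step 37  ang: 0.3460 1.6406  qd: -1.1561 1.6805  eef: -0.0910 0.1920 0.4256  τ: -1.3473 -1.6725
step 38  ang: 0.3285 1.6653  qd: -1.1795 1.6085  eef: -0.0846 0.1921 0.4216  τ: -1.2730 -1.6705
step 39  ang: 0.3106 1.6889  qd: -1.2025 1.5376  eef: -0.0782 0.1923 0.4177  τ: -1.1990 -1.6673
step 40  ang: 0.2924 1.7114  qd: -1.2249 1.4680  eef: -0.0720 0.1924 0.4140  τ: -1.1252 -1.6630
step 41  ang: 0.2739 1.7329  qd: -1.2468 1.3998  eef: -0.0660 0.1924 0.4103  τ: -1.0514 -1.6577
step 42  ang: 0.2551 1.7535  qd: -1.2679 1.3333  eef: -0.0600 0.1925 0.4067  τ: -0.9774 -1.6516
step 43  ang: 0.2359 1.7730  qd: -1.2883 1.2685  eef: -0.0542 0.1926 0.4032  τ: -0.9033 -1.6449
step 44  ang: 0.2164 1.7915  qd: -1.3079 1.2056  eef: -0.0484 0.1927 0.3998  τ: -0.8288 -1.6376
step 45  ang: 0.1967 1.8092  qd: -1.3265 1.1445  eef: -0.0428 0.1929 0.3965  τ: -0.7540 -1.6299
step 46  ang: 0.1767 1.8259  qd: -1.3442 1.0854  eef: -0.0372 0.1931 0.3933  τ: -0.6788 -1.6219
step 47  ang: 0.1564 1.8418  qd: -1.3607 1.0283  eef: -0.0318 0.1933 0.3902  τ: -0.6033 -1.6136
step 48  ang: 0.1359 1.8568  qd: -1.3762 0.9733  eef: -0.0264 0.1936 0.3871  τ: -0.5273 -1.6050
step 49  ang: 0.1152 1.8710  qd: -1.3905 0.9202  eef: -0.0211 0.1939 0.3841  τ: -0.4510 -1.5964
step 50  ang: 0.0942 1.8844  qd: -1.4036 0.8691  eef: -0.0160 0.1943 0.3811  τ: -0.3743 -1.5877
step 51  ang: 0.0731 1.8971  qd: -1.4155 0.8201  eef: -0.0109 0.1948 0.3782  τ: -0.2974 -1.5789
step 52  ang: 0.0518 1.9090  qd: -1.4261 0.7729  eef: -0.0058 0.1953 0.3753  τ: -0.2202 -1.5702
step 53  ang: 0.0303 1.9203  qd: -1.4355 0.7278  eef: -0.0009 0.1959 0.3725  τ: -0.1428 -1.5615
step 54  ang: 0.0088 1.9309  qd: -1.4435 0.6844  eef: 0.0039 0.1966 0.3697  τ: -0.0653 -1.5528
step 55  ang: -0.0129 1.9408  qd: -1.4502 0.6430  eef: 0.0087 0.1973 0.3670  τ: 0.0123 -1.5443
step 56  ang: -0.0347 1.9502  qd: -1.4556 0.6033  eef: 0.0134 0.1981 0.3642  τ: 0.0898 -1.5358
step 57  ang: -0.0565 1.9590  qd: -1.4598 0.5653  eef: 0.0180 0.1990 0.3615  τ: 0.1672 -1.5274
step 58  ang: -0.0784 1.9672  qd: -1.4626 0.5290  eef: 0.0225 0.1999 0.3589  τ: 0.2444 -1.5192
step 59  ang: -0.1004 1.9749  qd: -1.4641 0.4943  eef: 0.0269 0.2010 0.3562  τ: 0.3214 -1.5110
step 60  ang: -0.1223 1.9820  qd: -1.4644 0.4612  eef: 0.0312 0.2021 0.3536
any joint saturated: no


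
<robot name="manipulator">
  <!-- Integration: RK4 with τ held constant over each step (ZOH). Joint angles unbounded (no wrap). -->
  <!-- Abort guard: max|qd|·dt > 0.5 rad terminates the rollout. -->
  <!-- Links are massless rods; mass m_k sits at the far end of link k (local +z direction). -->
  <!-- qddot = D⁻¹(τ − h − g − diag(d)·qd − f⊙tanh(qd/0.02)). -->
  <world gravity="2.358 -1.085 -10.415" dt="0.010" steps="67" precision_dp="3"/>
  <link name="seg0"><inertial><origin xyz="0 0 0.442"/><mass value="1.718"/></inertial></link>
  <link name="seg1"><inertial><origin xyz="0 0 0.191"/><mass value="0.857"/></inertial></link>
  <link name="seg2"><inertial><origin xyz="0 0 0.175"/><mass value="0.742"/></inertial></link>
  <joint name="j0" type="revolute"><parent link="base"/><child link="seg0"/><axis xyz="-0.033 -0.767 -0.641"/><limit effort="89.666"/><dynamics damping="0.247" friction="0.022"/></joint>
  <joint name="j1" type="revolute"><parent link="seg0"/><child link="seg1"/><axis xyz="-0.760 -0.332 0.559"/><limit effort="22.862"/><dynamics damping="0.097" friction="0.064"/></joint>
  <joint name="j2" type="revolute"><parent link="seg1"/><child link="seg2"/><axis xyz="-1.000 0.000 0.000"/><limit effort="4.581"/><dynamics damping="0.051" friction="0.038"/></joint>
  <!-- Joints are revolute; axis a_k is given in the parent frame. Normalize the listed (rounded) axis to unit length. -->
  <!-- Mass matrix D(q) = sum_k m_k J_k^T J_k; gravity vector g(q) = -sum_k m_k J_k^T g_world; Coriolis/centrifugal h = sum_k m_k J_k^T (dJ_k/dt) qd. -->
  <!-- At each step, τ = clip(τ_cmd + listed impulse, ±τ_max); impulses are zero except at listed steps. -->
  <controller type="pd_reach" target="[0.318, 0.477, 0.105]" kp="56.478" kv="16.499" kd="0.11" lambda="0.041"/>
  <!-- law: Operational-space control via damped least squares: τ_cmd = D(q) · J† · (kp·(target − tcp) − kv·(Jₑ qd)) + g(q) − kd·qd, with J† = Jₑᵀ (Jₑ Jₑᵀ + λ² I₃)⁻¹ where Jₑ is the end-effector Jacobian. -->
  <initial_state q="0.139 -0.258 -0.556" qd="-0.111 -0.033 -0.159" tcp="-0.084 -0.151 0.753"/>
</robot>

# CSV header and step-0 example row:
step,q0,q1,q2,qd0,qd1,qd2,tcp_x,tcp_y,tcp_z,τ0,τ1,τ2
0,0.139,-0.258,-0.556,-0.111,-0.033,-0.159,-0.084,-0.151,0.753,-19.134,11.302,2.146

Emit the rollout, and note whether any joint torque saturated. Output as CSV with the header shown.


step,q0,q1,q2,qd0,qd1,qd2,tcp_x,tcp_y,tcp_z,τ0,τ1,τ2
1,0.135,-0.241,-0.582,-0.610,3.453,-4.894,-0.083,-0.150,0.752,-15.103,9.824,2.311
2,0.127,-0.194,-0.645,-0.982,5.885,-7.690,-0.079,-0.147,0.751,-10.009,8.399,2.118
3,0.116,-0.126,-0.730,-1.246,7.581,-9.194,-0.074,-0.142,0.748,-4.870,7.049,1.777
4,0.103,-0.045,-0.826,-1.425,8.744,-9.861,-0.067,-0.134,0.745,-0.468,5.835,1.413
5,0.088,0.047,-0.925,-1.542,9.532,-10.020,-0.058,-0.125,0.741,2.836,4.791,1.091
6,0.072,0.145,-1.025,-1.618,10.063,-9.894,-0.049,-0.115,0.737,5.017,3.912,0.834
7,0.056,0.247,-1.122,-1.671,10.419,-9.620,-0.040,-0.103,0.733,6.219,3.173,0.643
8,0.039,0.352,-1.217,-1.712,10.657,-9.271,-0.030,-0.091,0.728,6.639,2.544,0.512
9,0.022,0.460,-1.307,-1.750,10.814,-8.887,-0.021,-0.077,0.722,6.471,1.999,0.427
10,0.004,0.568,-1.394,-1.792,10.915,-8.485,-0.012,-0.064,0.715,5.876,1.518,0.378
11,-0.014,0.678,-1.477,-1.841,10.977,-8.072,-0.003,-0.050,0.708,4.986,1.090,0.357
12,-0.033,0.787,-1.556,-1.902,11.012,-7.650,0.005,-0.036,0.700,3.896,0.706,0.355
13,-0.052,0.898,-1.630,-1.975,11.028,-7.220,0.012,-0.023,0.692,2.672,0.362,0.368
14,-0.072,1.008,-1.700,-2.062,11.032,-6.782,0.019,-0.009,0.683,1.355,0.058,0.390
15,-0.094,1.118,-1.765,-2.164,11.028,-6.334,0.026,0.003,0.674,-0.039,-0.205,0.418
16,-0.116,1.228,-1.826,-2.284,11.022,-5.877,0.031,0.015,0.664,-1.509,-0.424,0.450
17,-0.139,1.339,-1.883,-2.423,11.019,-5.409,0.036,0.027,0.653,-3.075,-0.597,0.482
18,-0.164,1.449,-1.934,-2.586,11.027,-4.927,0.041,0.037,0.643,-4.771,-0.720,0.512
19,-0.191,1.559,-1.981,-2.779,11.056,-4.426,0.046,0.047,0.632,-6.652,-0.790,0.536
20,-0.220,1.670,-2.023,-3.008,11.118,-3.896,0.050,0.055,0.621,-8.795,-0.801,0.551
21,-0.252,1.782,-2.059,-3.285,11.224,-3.324,0.054,0.063,0.610,-11.314,-0.748,0.554
22,-0.286,1.895,-2.089,-3.623,11.387,-2.691,0.058,0.070,0.600,-14.378,-0.622,0.537
23,-0.325,2.010,-2.112,-4.039,11.617,-1.971,0.062,0.076,0.589,-18.229,-0.409,0.493
24,-0.368,2.128,-2.128,-4.557,11.921,-1.123,0.066,0.081,0.578,-23.173,-0.093,0.412
25,-0.416,2.249,-2.134,-5.209,12.298,-0.093,0.070,0.084,0.567,-29.247,0.306,0.277
26,-0.473,2.374,-2.128,-6.021,12.715,1.152,0.074,0.086,0.556,-33.805,0.483,0.095
27,-0.537,2.503,-2.110,-6.938,12.983,2.606,0.079,0.086,0.545,-21.239,-1.242,-0.082
28,-0.609,2.630,-2.079,-7.424,12.445,3.522,0.085,0.084,0.535,26.104,-6.704,-0.088
29,-0.679,2.745,-2.051,-6.464,10.496,2.225,0.092,0.079,0.524,56.554,-10.209,0.007
30,-0.734,2.838,-2.042,-4.685,8.242,-0.468,0.100,0.074,0.514,58.262,-10.361,0.157
31,-0.773,2.911,-2.059,-2.990,6.324,-3.044,0.109,0.070,0.504,52.794,-9.525,0.379
32,-0.795,2.966,-2.101,-1.562,4.674,-5.161,0.118,0.068,0.494,47.776,-8.654,0.658
33,-0.805,3.005,-2.161,-0.356,3.132,-6.837,0.126,0.068,0.485,44.481,-8.007,0.957
34,-0.803,3.028,-2.236,0.696,1.568,-8.164,0.134,0.070,0.476,41.773,-7.529,1.245
35,-0.791,3.036,-2.322,1.620,-0.105,-9.175,0.142,0.071,0.468,34.489,-6.581,1.487
36,-0.772,3.026,-2.417,2.283,-1.800,-9.669,0.149,0.072,0.461,12.279,-3.533,1.611
37,-0.749,3.002,-2.510,2.271,-2.994,-9.044,0.156,0.072,0.454,-18.638,1.289,1.600
38,-0.731,2.973,-2.591,1.403,-2.888,-7.182,0.163,0.070,0.448,-34.361,4.274,1.536
39,-0.723,2.950,-2.651,0.166,-1.673,-4.949,0.169,0.069,0.442,-35.897,5.046,1.440
40,-0.727,2.941,-2.691,-1.042,-0.005,-2.941,0.176,0.068,0.437,-32.571,4.864,1.316
41,-0.743,2.950,-2.712,-2.110,1.654,-1.267,0.182,0.068,0.432,-28.599,4.405,1.181
42,-0.769,2.974,-2.717,-3.041,3.152,0.110,0.189,0.070,0.427,-25.277,3.879,1.052
43,-0.804,3.012,-2.711,-3.862,4.413,1.247,0.196,0.072,0.422,-22.732,3.323,0.944
44,-0.846,3.061,-2.693,-4.609,5.395,2.252,0.203,0.076,0.416,-20.598,2.691,0.841
45,-0.895,3.118,-2.666,-5.301,6.065,3.166,0.211,0.080,0.410,-17.851,1.832,0.738
46,-0.952,3.180,-2.630,-5.928,6.374,3.980,0.218,0.083,0.403,-12.259,0.424,0.642
47,-1.013,3.243,-2.588,-6.414,6.247,4.579,0.226,0.087,0.396,-0.481,-1.934,0.579
48,-1.078,3.303,-2.541,-6.587,5.619,4.678,0.234,0.090,0.388,17.253,-4.959,0.584
49,-1.143,3.354,-2.498,-6.275,4.588,3.983,0.243,0.093,0.380,32.469,-7.219,0.656
50,-1.202,3.394,-2.465,-5.549,3.446,2.613,0.252,0.096,0.371,39.072,-7.959,0.775
51,-1.253,3.423,-2.447,-4.659,2.401,1.012,0.260,0.099,0.362,39.274,-7.701,0.923
52,-1.295,3.442,-2.445,-3.792,1.480,-0.477,0.269,0.104,0.353,36.713,-7.059,1.082
53,-1.329,3.453,-2.455,-3.028,0.638,-1.684,0.276,0.110,0.344,33.271,-6.332,1.225
54,-1.356,3.455,-2.477,-2.383,-0.144,-2.624,0.283,0.116,0.336,29.580,-5.622,1.354
55,-1.377,3.450,-2.507,-1.853,-0.856,-3.310,0.289,0.123,0.327,25.445,-4.916,1.460
56,-1.394,3.438,-2.542,-1.455,-1.550,-3.721,0.294,0.130,0.319,20.287,-4.091,1.533
57,-1.407,3.420,-2.580,-1.210,-2.194,-3.834,0.299,0.136,0.312,13.804,-3.069,1.567
58,-1.419,3.395,-2.617,-1.148,-2.718,-3.624,0.304,0.143,0.305,6.794,-1.927,1.566
59,-1.431,3.366,-2.651,-1.271,-3.035,-3.113,0.309,0.149,0.298,0.973,-0.914,1.539
60,-1.445,3.336,-2.678,-1.534,-3.104,-2.403,0.313,0.155,0.291,-2.535,-0.233,1.501
61,-1.462,3.305,-2.698,-1.871,-2.948,-1.626,0.317,0.161,0.285,-3.875,0.099,1.462
62,-1.483,3.277,-2.711,-2.222,-2.636,-0.882,0.321,0.168,0.278,-3.784,0.179,1.427
63,-1.506,3.253,-2.716,-2.554,-2.238,-0.222,0.324,0.174,0.272,-2.932,0.107,1.398
64,-1.533,3.233,-2.716,-2.848,-1.807,0.304,0.327,0.181,0.266,-1.711,-0.054,1.391
65,-1.563,3.217,-2.710,-3.102,-1.388,0.733,0.330,0.187,0.260,-0.389,-0.256,1.392
66,-1.595,3.205,-2.701,-3.317,-1.005,1.081,0.332,0.194,0.254,0.923,-0.477,1.397
67,-1.629,3.196,-2.689,-3.493,-0.673,1.361,0.334,0.201,0.247,,,
# any joint saturated: no


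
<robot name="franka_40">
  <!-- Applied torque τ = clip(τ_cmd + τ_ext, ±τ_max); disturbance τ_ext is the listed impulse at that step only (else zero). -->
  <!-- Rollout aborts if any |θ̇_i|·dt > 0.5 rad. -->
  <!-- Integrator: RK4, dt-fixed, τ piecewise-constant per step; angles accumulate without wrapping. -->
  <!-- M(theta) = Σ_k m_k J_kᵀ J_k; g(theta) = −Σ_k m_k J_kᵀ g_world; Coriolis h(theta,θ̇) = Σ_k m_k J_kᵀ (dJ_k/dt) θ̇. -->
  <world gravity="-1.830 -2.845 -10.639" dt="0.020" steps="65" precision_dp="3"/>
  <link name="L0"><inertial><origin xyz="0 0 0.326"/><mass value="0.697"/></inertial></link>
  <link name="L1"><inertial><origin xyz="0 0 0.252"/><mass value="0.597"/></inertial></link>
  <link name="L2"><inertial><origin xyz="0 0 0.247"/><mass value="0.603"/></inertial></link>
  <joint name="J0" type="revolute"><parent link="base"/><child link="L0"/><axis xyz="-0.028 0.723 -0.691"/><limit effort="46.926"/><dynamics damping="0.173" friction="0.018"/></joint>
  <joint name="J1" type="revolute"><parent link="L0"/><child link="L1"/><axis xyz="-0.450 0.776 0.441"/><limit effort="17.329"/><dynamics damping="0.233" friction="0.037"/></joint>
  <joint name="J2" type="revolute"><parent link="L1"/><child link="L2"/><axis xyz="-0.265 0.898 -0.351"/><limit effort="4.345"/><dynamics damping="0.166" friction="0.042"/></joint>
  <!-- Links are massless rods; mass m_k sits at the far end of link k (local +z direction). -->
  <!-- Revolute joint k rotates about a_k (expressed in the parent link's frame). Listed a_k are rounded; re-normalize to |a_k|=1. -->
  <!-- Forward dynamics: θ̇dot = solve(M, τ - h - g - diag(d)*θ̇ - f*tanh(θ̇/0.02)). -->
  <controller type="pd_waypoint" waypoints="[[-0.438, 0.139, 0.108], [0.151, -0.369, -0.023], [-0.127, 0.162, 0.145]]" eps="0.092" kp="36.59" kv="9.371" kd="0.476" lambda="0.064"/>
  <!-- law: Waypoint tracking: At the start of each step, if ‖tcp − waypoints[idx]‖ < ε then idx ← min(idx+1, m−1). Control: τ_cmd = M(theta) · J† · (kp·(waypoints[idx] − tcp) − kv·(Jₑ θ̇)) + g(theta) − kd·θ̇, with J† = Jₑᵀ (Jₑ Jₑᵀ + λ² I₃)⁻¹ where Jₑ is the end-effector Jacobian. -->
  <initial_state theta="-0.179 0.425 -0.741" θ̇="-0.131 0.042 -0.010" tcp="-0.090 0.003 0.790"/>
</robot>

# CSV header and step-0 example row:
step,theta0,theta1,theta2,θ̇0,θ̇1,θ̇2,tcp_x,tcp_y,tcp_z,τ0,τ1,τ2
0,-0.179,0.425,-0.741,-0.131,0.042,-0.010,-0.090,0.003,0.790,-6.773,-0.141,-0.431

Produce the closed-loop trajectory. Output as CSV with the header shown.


step,theta0,theta1,theta2,θ̇0,θ̇1,θ̇2,tcp_x,tcp_y,tcp_z,τ0,τ1,τ2
1,-0.192,0.446,-0.764,-1.182,1.930,-2.057,-0.093,0.003,0.788,-4.816,-0.543,0.791
2,-0.221,0.483,-0.793,-1.660,1.812,-0.991,-0.101,0.006,0.784,-3.464,-0.048,0.358
3,-0.258,0.523,-0.814,-2.095,2.179,-1.100,-0.113,0.009,0.780,-2.175,0.231,0.564
4,-0.303,0.568,-0.834,-2.386,2.303,-0.907,-0.127,0.014,0.776,-1.058,0.559,0.589
5,-0.353,0.615,-0.852,-2.605,2.441,-0.824,-0.143,0.019,0.770,-0.038,0.812,0.652
6,-0.407,0.665,-0.867,-2.756,2.541,-0.722,-0.162,0.025,0.764,0.892,1.006,0.680
7,-0.463,0.717,-0.881,-2.855,2.625,-0.629,-0.181,0.031,0.756,1.748,1.132,0.689
8,-0.520,0.770,-0.892,-2.909,2.690,-0.535,-0.202,0.038,0.747,2.539,1.194,0.675
9,-0.579,0.824,-0.902,-2.925,2.738,-0.443,-0.224,0.045,0.737,3.270,1.196,0.640
10,-0.637,0.879,-0.910,-2.910,2.771,-0.352,-0.246,0.052,0.726,3.944,1.144,0.587
11,-0.695,0.935,-0.916,-2.868,2.788,-0.264,-0.268,0.060,0.713,4.564,1.043,0.518
12,-0.751,0.990,-0.921,-2.806,2.790,-0.180,-0.290,0.067,0.699,5.131,0.902,0.437
13,-0.807,1.046,-0.924,-2.727,2.778,-0.101,-0.312,0.075,0.683,5.648,0.727,0.346
14,-0.860,1.101,-0.925,-2.635,2.754,-0.029,-0.333,0.083,0.666,6.115,0.524,0.248
15,-0.912,1.156,-0.925,-2.536,2.734,-0.005,-0.354,0.090,0.648,6.533,0.297,0.170
16,-0.962,1.210,-0.925,-2.429,2.694,0.032,-0.373,0.097,0.630,6.903,0.061,0.079
17,-1.009,1.263,-0.924,-2.319,2.649,0.051,-0.392,0.104,0.610,7.226,-0.182,-0.007
18,-1.054,1.316,-0.922,-2.206,2.583,0.095,-0.410,0.110,0.589,7.507,-0.422,-0.111
19,-1.097,1.366,-0.920,-2.092,2.512,0.131,-0.427,0.116,0.568,7.749,-0.659,-0.211
20,-1.138,1.416,-0.917,-1.980,2.435,0.160,-0.442,0.122,0.546,7.954,-0.889,-0.308
21,-1.176,1.464,-0.914,-1.869,2.355,0.183,-0.456,0.127,0.525,8.123,-1.110,-0.400
22,-1.213,1.510,-0.910,-1.761,2.271,0.199,-0.469,0.132,0.503,8.258,-1.318,-0.487
23,-1.247,1.554,-0.906,-1.655,2.186,0.209,-0.480,0.136,0.481,8.363,-1.513,-0.568
24,-1.279,1.597,-0.901,-1.553,2.100,0.214,-0.491,0.139,0.460,8.440,-1.692,-0.642
25,-1.309,1.638,-0.897,-1.455,2.013,0.214,-0.500,0.143,0.439,8.491,-1.856,-0.711
26,-1.337,1.678,-0.893,-1.360,1.927,0.209,-0.508,0.146,0.418,8.519,-2.004,-0.773
27,-1.363,1.715,-0.889,-1.269,1.842,0.202,-0.515,0.148,0.398,8.526,-2.137,-0.829
28,-1.388,1.751,-0.885,-1.182,1.759,0.191,-0.521,0.150,0.379,8.516,-2.255,-0.880
29,-1.411,1.786,-0.881,-1.100,1.677,0.178,-0.526,0.152,0.360,8.491,-2.358,-0.925
30,-1.432,1.818,-0.878,-1.021,1.598,0.163,-0.530,0.154,0.342,8.453,-2.449,-0.965
31,-1.451,1.850,-0.875,-0.947,1.522,0.146,-0.533,0.155,0.325,8.404,-2.527,-1.000
32,-1.470,1.879,-0.872,-0.876,1.448,0.129,-0.536,0.156,0.309,8.347,-2.595,-1.032
33,-1.487,1.908,-0.870,-0.809,1.377,0.111,-0.538,0.157,0.293,8.282,-2.652,-1.059
34,-1.502,1.934,-0.868,-0.747,1.310,0.092,-0.540,0.158,0.279,8.213,-2.700,-1.083
35,-1.516,1.960,-0.866,-0.688,1.245,0.074,-0.541,0.159,0.265,8.140,-2.741,-1.104
36,-1.530,1.984,-0.865,-0.632,1.183,0.055,-0.541,0.160,0.252,8.065,-2.774,-1.122
37,-1.542,2.007,-0.864,-0.581,1.124,0.038,-0.541,0.160,0.239,7.988,-2.801,-1.139
38,-1.553,2.029,-0.863,-0.532,1.066,0.025,-0.541,0.161,0.228,7.912,-2.823,-1.155
39,-1.563,2.050,-0.863,-0.487,1.008,0.020,-0.541,0.161,0.217,7.836,-2.839,-1.174
40,-1.572,2.070,-0.863,-0.444,0.952,0.020,-0.540,0.162,0.207,7.762,-2.851,-1.195
41,-1.581,2.088,-0.863,-0.405,0.901,0.013,-0.540,0.162,0.198,7.689,-2.862,-1.210
42,-1.589,2.106,-0.863,-0.369,0.855,0.004,-0.539,0.162,0.189,7.618,-2.870,-1.222
43,-1.596,2.123,-0.863,-0.335,0.810,-0.004,-0.538,0.163,0.181,7.550,-2.876,-1.233
44,-1.602,2.138,-0.863,-0.304,0.766,-0.006,-0.536,0.163,0.173,7.484,-2.880,-1.247
45,-1.608,2.153,-0.863,-0.276,0.726,-0.014,-0.535,0.164,0.166,7.421,-2.884,-1.256
46,-1.613,2.167,-0.864,-0.249,0.687,-0.017,-0.534,0.164,0.159,7.362,-2.885,-1.267
47,-1.618,2.181,-0.864,-0.225,0.652,-0.024,-0.533,0.164,0.153,7.305,-2.887,-1.275
48,-1.622,2.194,-0.865,-0.203,0.619,-0.031,-0.531,0.165,0.147,7.251,-2.887,-1.282
49,-1.626,2.206,-0.865,-0.183,0.588,-0.040,-0.530,0.165,0.142,7.199,-2.887,-1.287
50,-1.630,2.217,-0.866,-0.164,0.560,-0.049,-0.529,0.166,0.137,7.150,-2.886,-1.291
51,-1.633,2.228,-0.867,-0.148,0.533,-0.058,-0.527,0.166,0.132,7.104,-2.885,-1.295
52,-1.635,2.238,-0.869,-0.132,0.508,-0.068,-0.526,0.166,0.128,7.061,-2.884,-1.297
53,-1.638,2.248,-0.870,-0.119,0.484,-0.077,-0.525,0.167,0.124,7.020,-2.882,-1.300
54,-1.640,2.258,-0.872,-0.106,0.461,-0.085,-0.523,0.167,0.120,-0.777,2.425,-1.461
55,-1.647,2.285,-0.905,-0.580,2.111,-2.993,-0.519,0.165,0.115,0.546,0.885,-0.197
56,-1.662,2.328,-0.960,-0.952,2.264,-2.544,-0.513,0.159,0.106,1.709,0.181,-0.801
57,-1.685,2.376,-1.010,-1.276,2.458,-2.485,-0.507,0.153,0.093,2.588,-0.355,-1.095
58,-1.713,2.426,-1.060,-1.559,2.558,-2.410,-0.501,0.144,0.077,3.259,-0.713,-1.338
59,-1.747,2.477,-1.107,-1.812,2.595,-2.343,-0.494,0.134,0.058,3.759,-0.938,-1.528
60,-1.785,2.529,-1.154,-2.040,2.585,-2.283,-0.486,0.123,0.039,4.119,-1.062,-1.676
61,-1.828,2.581,-1.199,-2.248,2.539,-2.228,-0.477,0.110,0.018,4.359,-1.106,-1.791
62,-1.875,2.631,-1.243,-2.437,2.468,-2.175,-0.468,0.096,-0.003,4.498,-1.090,-1.879
63,-1.925,2.679,-1.286,-2.610,2.378,-2.123,-0.458,0.082,-0.024,4.548,-1.027,-1.946
64,-1.979,2.726,-1.328,-2.766,2.276,-2.072,-0.446,0.066,-0.045,4.521,-0.928,-1.995
65,-2.036,2.771,-1.369,-2.906,2.166,-2.020,-0.434,0.051,-0.065,,,


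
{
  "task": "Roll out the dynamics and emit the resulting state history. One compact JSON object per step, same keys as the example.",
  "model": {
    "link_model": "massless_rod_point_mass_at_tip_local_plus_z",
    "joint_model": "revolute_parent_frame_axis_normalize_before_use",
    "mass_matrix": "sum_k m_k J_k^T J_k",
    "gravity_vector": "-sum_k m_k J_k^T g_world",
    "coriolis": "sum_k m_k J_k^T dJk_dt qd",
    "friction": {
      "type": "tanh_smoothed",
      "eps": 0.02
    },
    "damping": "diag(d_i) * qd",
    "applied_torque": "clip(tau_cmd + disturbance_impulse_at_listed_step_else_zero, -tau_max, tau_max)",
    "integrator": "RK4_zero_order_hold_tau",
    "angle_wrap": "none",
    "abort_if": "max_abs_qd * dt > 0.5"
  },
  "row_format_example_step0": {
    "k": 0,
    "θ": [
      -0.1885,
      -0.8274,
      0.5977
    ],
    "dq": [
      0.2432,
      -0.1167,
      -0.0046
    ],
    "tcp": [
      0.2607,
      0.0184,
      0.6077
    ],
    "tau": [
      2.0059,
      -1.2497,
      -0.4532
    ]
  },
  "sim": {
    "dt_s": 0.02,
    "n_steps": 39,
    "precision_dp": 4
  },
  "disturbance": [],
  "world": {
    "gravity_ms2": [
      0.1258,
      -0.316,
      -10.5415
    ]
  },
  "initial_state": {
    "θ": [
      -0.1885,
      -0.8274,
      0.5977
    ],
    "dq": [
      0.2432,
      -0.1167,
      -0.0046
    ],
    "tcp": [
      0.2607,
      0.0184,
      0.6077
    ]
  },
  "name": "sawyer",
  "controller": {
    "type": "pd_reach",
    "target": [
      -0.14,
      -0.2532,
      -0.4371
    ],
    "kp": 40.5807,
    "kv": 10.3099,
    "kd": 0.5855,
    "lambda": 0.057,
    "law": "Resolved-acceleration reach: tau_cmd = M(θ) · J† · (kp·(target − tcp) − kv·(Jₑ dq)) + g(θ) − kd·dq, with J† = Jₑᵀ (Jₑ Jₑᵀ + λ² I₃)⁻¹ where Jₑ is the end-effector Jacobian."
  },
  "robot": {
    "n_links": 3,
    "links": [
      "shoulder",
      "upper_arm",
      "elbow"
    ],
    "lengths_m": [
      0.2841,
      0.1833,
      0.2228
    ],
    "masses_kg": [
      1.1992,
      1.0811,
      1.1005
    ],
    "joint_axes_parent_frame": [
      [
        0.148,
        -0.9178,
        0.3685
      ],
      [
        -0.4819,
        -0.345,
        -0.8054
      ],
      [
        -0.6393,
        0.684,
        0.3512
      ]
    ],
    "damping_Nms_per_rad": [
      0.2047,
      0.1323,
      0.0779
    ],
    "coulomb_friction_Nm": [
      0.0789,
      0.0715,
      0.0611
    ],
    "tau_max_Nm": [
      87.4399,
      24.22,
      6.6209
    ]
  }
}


{"k":1,"\u03b8":[-0.1753,-0.8831,0.6102],"dq":[1.0253,-5.1587,1.0973],"tcp":[0.2582,0.0177,0.607],"tau":[1.8528,1.9661,-1.036]}
{"k":2,"\u03b8":[-0.1644,-0.9353,0.6167],"dq":[0.1191,-0.3921,-0.2914],"tcp":[0.2569,0.0164,0.6061],"tau":[2.8098,-0.7026,-0.0721]}
{"k":3,"\u03b8":[-0.1543,-0.991,0.6207],"dq":[0.8406,-4.8739,0.5517],"tcp":[0.2566,0.0148,0.6047],"tau":[2.9152,2.1484,-0.5778]}
{"k":4,"\u03b8":[-0.1463,-1.0412,0.6213],"dq":[0.0216,-0.4912,-0.3656],"tcp":[0.2571,0.013,0.6033],"tau":[3.9481,-0.3179,0.0339]}
{"k":5,"\u03b8":[-0.1381,-1.0961,0.6207],"dq":[0.7502,-4.683,0.1761],"tcp":[0.2581,0.0112,0.6014],"tau":[4.1884,2.3487,-0.3023]}
{"k":6,"\u03b8":[-0.131,-1.1462,0.6171],"dq":[0.0155,-0.6713,-0.4279],"tcp":[0.2597,0.0093,0.5996],"tau":[5.1732,0.0699,0.0907]}
{"k":7,"\u03b8":[-0.123,-1.2003,0.6115],"dq":[0.7379,-4.4313,-0.2207],"tcp":[0.2613,0.0073,0.5975],"tau":[5.6364,2.4866,-0.0537]}
{"k":8,"\u03b8":[-0.1145,-1.2529,0.6028],"dq":[0.1583,-1.1214,-0.5933],"tcp":[0.2631,0.0052,0.5954],"tau":[6.6071,0.6001,0.1724]}
{"k":9,"\u03b8":[-0.1045,-1.3065,0.5898],"dq":[0.8083,-4.0004,-0.7648],"tcp":[0.2646,0.0028,0.5934],"tau":[7.4594,2.5164,0.2431]}
{"k":10,"\u03b8":[-0.0915,-1.364,0.5715],"dq":[0.5257,-1.949,-1.0456],"tcp":[0.2658,0.0002,0.5913],"tau":[8.6457,1.3895,0.3645]}
{"k":11,"\u03b8":[-0.0756,-1.4201,0.546],"dq":[1.0444,-3.5272,-1.5423],"tcp":[0.2663,-0.003,0.5895],"tau":[10.0913,2.5589,0.5849]}
{"k":12,"\u03b8":[-0.0536,-1.4837,0.5104],"dq":[1.1728,-2.895,-2.0218],"tcp":[0.2658,-0.0066,0.5875],"tau":[11.9208,2.3474,0.7452]}
{"k":13,"\u03b8":[-0.0252,-1.5477,0.4622],"dq":[1.6668,-3.448,-2.8298],"tcp":[0.264,-0.011,0.5857],"tau":[14.1061,2.9217,1.0475]}
{"k":14,"\u03b8":[0.0133,-1.6179,0.3963],"dq":[2.1826,-3.5406,-3.7865],"tcp":[0.2601,-0.0159,0.5835],"tau":[16.324,3.1743,1.3396]}
{"k":15,"\u03b8":[0.0636,-1.6906,0.3089],"dq":[2.8406,-3.6715,-4.9629],"tcp":[0.2535,-0.0215,0.5807],"tau":[17.5871,3.3416,1.6293]}
{"k":16,"\u03b8":[0.1273,-1.7638,0.1979],"dq":[3.5257,-3.6076,-6.1368],"tcp":[0.2433,-0.0275,0.5766],"tau":[16.6924,3.1694,1.7602]}
{"k":17,"\u03b8":[0.2037,-1.8333,0.0661],"dq":[4.1128,-3.3402,-7.0203],"tcp":[0.2288,-0.0335,0.5708],"tau":[13.4402,2.6751,1.6269]}
{"k":18,"\u03b8":[0.2899,-1.896,-0.0788],"dq":[4.5094,-2.9483,-7.4452],"tcp":[0.21,-0.0395,0.563],"tau":[9.0145,2.0588,1.2712]}
{"k":19,"\u03b8":[0.382,-1.9506,-0.2282],"dq":[4.7144,-2.5427,-7.4873],"tcp":[0.1874,-0.0452,0.5531],"tau":[4.7396,1.518,0.8575]}
{"k":20,"\u03b8":[0.4767,-1.9976,-0.3762],"dq":[4.7776,-2.1863,-7.3197],"tcp":[0.1622,-0.051,0.5413],"tau":[1.243,1.1228,0.5268]}
{"k":21,"\u03b8":[0.5719,-2.0381,-0.52],"dq":[4.7498,-1.8944,-7.073],"tcp":[0.1356,-0.057,0.5276],"tau":[-1.4059,0.8552,0.3349]}
{"k":22,"\u03b8":[0.6659,-2.0735,-0.6587],"dq":[4.6675,-1.6609,-6.8131],"tcp":[0.1087,-0.0635,0.5121],"tau":[-3.3561,0.6722,0.2771]}
{"k":23,"\u03b8":[0.758,-2.1047,-0.7922],"dq":[4.5537,-1.4747,-6.5645],"tcp":[0.0822,-0.0705,0.4947],"tau":[-4.789,0.5368,0.3252]}
{"k":24,"\u03b8":[0.8477,-2.1326,-0.921],"dq":[4.4228,-1.3251,-6.3323],"tcp":[0.0567,-0.0781,0.4757],"tau":[-5.8561,0.4241,0.4468]}
{"k":25,"\u03b8":[0.9346,-2.1578,-1.0453],"dq":[4.2835,-1.2035,-6.114],"tcp":[0.0326,-0.0864,0.4553],"tau":[-6.6686,0.3202,0.614]}
{"k":26,"\u03b8":[1.0188,-2.1808,-1.1653],"dq":[4.1413,-1.1029,-5.9049],"tcp":[0.01,-0.0952,0.4336],"tau":[-7.3032,0.2179,0.8047]}
{"k":27,"\u03b8":[1.1002,-2.2019,-1.2811],"dq":[3.9996,-1.0177,-5.7006],"tcp":[-0.0109,-0.1045,0.411],"tau":[-7.8111,0.1144,1.0025]}
{"k":28,"\u03b8":[1.1787,-2.2215,-1.393],"dq":[3.8605,-0.9429,-5.4975],"tcp":[-0.03,-0.1142,0.3877],"tau":[-8.2249,0.0092,1.1959]}
{"k":29,"\u03b8":[1.2545,-2.2396,-1.5007],"dq":[3.7252,-0.8744,-5.2929],"tcp":[-0.0474,-0.1243,0.3639],"tau":[-8.5648,-0.0974,1.3768]}
{"k":30,"\u03b8":[1.3277,-2.2564,-1.6044],"dq":[3.5948,-0.8085,-5.0853],"tcp":[-0.0631,-0.1346,0.34],"tau":[-8.8415,-0.2048,1.5402]}
{"k":31,"\u03b8":[1.3983,-2.272,-1.7039],"dq":[3.4699,-0.7421,-4.8738],"tcp":[-0.077,-0.1452,0.316],"tau":[-9.0583,-0.312,1.6832]}
{"k":32,"\u03b8":[1.4665,-2.2861,-1.7991],"dq":[3.3514,-0.6726,-4.6582],"tcp":[-0.0894,-0.1559,0.2921],"tau":[-9.2108,-0.4183,1.8046]}
{"k":33,"\u03b8":[1.5324,-2.2988,-1.8901],"dq":[3.2408,-0.5981,-4.4386],"tcp":[-0.1002,-0.1667,0.2686],"tau":[-9.2844,-0.5222,1.9041]}
{"k":34,"\u03b8":[1.5962,-2.31,-1.9765],"dq":[3.141,-0.5179,-4.215],"tcp":[-0.1096,-0.1776,0.2454],"tau":[-9.2478,-0.6216,1.9819]}
{"k":35,"\u03b8":[1.6582,-2.3196,-2.0585],"dq":[3.0575,-0.4324,-3.9863],"tcp":[-0.1176,-0.1884,0.2228],"tau":[-9.039,-0.7125,2.0381]}
{"k":36,"\u03b8":[1.7187,-2.3274,-2.1359],"dq":[3.0011,-0.3436,-3.7488],"tcp":[-0.1243,-0.1992,0.2007],"tau":[-8.5416,-0.7883,2.0706]}
{"k":37,"\u03b8":[1.7787,-2.3334,-2.2083],"dq":[2.9922,-0.2553,-3.4934],"tcp":[-0.1298,-0.2098,0.1791],"tau":[-7.5574,-0.8377,2.0743]}
{"k":38,"\u03b8":[1.8393,-2.3378,-2.2752],"dq":[3.0677,-0.1742,-3.202],"tcp":[-0.1342,-0.2202,0.1579],"tau":[-5.8384,-0.8462,2.0399]}
{"k":39,"\u03b8":[1.9028,-2.3407,-2.3357],"dq":[3.2839,-0.1123,-2.8494],"tcp":[-0.1373,-0.2304,0.1371]}


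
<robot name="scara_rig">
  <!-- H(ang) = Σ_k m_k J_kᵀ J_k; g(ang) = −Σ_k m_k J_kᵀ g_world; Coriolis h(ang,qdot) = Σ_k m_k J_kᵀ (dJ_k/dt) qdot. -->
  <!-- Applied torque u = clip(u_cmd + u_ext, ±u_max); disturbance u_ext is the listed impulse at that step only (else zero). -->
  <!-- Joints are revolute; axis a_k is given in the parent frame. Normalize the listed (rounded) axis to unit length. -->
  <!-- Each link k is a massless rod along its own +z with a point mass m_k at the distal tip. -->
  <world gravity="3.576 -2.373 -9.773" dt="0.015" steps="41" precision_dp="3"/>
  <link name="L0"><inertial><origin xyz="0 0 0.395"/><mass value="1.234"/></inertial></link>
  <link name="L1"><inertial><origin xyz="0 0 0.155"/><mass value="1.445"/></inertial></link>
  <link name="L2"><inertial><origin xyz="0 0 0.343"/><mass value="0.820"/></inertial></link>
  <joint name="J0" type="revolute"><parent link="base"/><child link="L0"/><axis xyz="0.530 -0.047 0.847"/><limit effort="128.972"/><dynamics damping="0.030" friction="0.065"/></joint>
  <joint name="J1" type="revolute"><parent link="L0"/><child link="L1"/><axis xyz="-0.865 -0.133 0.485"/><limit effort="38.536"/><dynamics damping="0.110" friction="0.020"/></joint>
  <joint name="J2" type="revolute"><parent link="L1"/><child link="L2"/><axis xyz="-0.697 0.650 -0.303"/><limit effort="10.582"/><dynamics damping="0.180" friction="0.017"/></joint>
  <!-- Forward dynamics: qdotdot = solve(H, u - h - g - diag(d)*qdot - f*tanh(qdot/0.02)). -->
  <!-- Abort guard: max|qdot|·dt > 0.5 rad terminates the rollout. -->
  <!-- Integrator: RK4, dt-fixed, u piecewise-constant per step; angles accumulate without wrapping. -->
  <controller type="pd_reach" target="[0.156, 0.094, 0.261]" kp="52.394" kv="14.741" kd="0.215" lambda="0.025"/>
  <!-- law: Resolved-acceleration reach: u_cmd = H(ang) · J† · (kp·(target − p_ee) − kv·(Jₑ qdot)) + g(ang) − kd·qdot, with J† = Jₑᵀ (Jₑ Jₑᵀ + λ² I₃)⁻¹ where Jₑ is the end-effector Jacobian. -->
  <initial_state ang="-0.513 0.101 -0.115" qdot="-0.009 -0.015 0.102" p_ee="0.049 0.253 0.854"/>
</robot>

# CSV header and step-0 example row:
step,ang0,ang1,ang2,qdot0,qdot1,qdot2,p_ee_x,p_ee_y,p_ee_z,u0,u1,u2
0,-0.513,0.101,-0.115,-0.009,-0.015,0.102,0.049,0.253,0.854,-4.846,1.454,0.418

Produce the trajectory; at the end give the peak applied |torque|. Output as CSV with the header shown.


step,ang0,ang1,ang2,qdot0,qdot1,qdot2,p_ee_x,p_ee_y,p_ee_z,u0,u1,u2
1,-0.518,0.096,-0.115,-0.675,-0.594,-0.036,0.050,0.253,0.854,-6.098,1.764,0.147
2,-0.534,0.082,-0.117,-1.492,-1.287,-0.282,0.052,0.254,0.853,-12.898,3.409,-0.074
3,-0.569,0.052,-0.126,-3.129,-2.769,-0.823,0.055,0.255,0.853,-26.325,6.755,-0.233
4,-0.641,-0.014,-0.143,-6.516,-6.319,-1.283,0.058,0.258,0.851,-37.066,9.540,-0.465
5,-0.777,-0.157,-0.153,-11.635,-12.991,0.780,0.060,0.262,0.845,-22.241,6.064,-1.048
6,-0.971,-0.384,-0.105,-14.033,-16.725,5.715,0.063,0.270,0.832,-0.540,0.496,-1.092
7,-1.171,-0.616,-0.002,-12.527,-14.039,7.531,0.066,0.283,0.811,9.025,-1.787,0.471
8,-1.344,-0.802,0.111,-10.724,-11.012,7.402,0.069,0.297,0.787,12.281,-1.531,2.066
9,-1.494,-0.951,0.219,-9.353,-8.898,6.973,0.072,0.311,0.761,13.584,-0.519,3.047
10,-1.626,-1.072,0.320,-8.296,-7.392,6.533,0.076,0.323,0.734,14.135,0.529,3.521
11,-1.744,-1.174,0.415,-7.446,-6.258,6.120,0.080,0.333,0.708,14.299,1.402,3.664
12,-1.850,-1.261,0.504,-6.745,-5.372,5.738,0.085,0.341,0.683,14.227,2.065,3.605
13,-1.947,-1.336,0.587,-6.155,-4.661,5.389,0.089,0.347,0.658,13.998,2.542,3.433
14,-2.035,-1.401,0.665,-5.652,-4.082,5.071,0.094,0.350,0.634,13.667,2.872,3.200
15,-2.117,-1.458,0.739,-5.218,-3.602,4.782,0.099,0.352,0.612,13.270,3.091,2.942
16,-2.192,-1.509,0.809,-4.841,-3.201,4.519,0.104,0.353,0.590,12.834,3.230,2.679
17,-2.262,-1.555,0.875,-4.511,-2.864,4.280,0.109,0.352,0.570,12.378,3.312,2.422
18,-2.327,-1.595,0.937,-4.219,-2.577,4.061,0.114,0.349,0.552,11.915,3.357,2.178
19,-2.389,-1.632,0.997,-3.959,-2.331,3.859,0.118,0.346,0.534,11.456,3.376,1.951
20,-2.446,-1.666,1.053,-3.726,-2.120,3.672,0.122,0.342,0.517,11.005,3.377,1.743
21,-2.501,-1.696,1.107,-3.516,-1.937,3.498,0.126,0.337,0.502,10.567,3.368,1.553
22,-2.552,-1.724,1.158,-3.326,-1.779,3.335,0.130,0.332,0.488,10.145,3.352,1.381
23,-2.601,-1.749,1.207,-3.154,-1.640,3.181,0.134,0.327,0.474,9.739,3.332,1.227
24,-2.647,-1.773,1.253,-2.996,-1.518,3.037,0.137,0.320,0.462,9.350,3.308,1.088
25,-2.691,-1.795,1.298,-2.851,-1.411,2.899,0.140,0.314,0.450,8.978,3.283,0.965
26,-2.732,-1.815,1.340,-2.717,-1.316,2.769,0.143,0.308,0.439,8.622,3.256,0.855
27,-2.772,-1.835,1.381,-2.594,-1.232,2.645,0.145,0.301,0.429,8.283,3.229,0.757
28,-2.810,-1.852,1.420,-2.479,-1.157,2.526,0.147,0.295,0.419,7.958,3.200,0.671
29,-2.847,-1.869,1.457,-2.373,-1.089,2.413,0.149,0.288,0.410,7.648,3.171,0.595
30,-2.882,-1.885,1.492,-2.274,-1.029,2.305,0.151,0.281,0.402,7.351,3.141,0.528
31,-2.915,-1.900,1.526,-2.181,-0.974,2.202,0.152,0.275,0.394,7.068,3.110,0.470
32,-2.947,-1.914,1.558,-2.095,-0.924,2.103,0.154,0.268,0.386,6.796,3.078,0.419
33,-2.978,-1.928,1.589,-2.013,-0.879,2.009,0.155,0.262,0.379,6.536,3.045,0.374
34,-3.007,-1.941,1.619,-1.937,-0.837,1.919,0.156,0.256,0.373,6.286,3.011,0.336
35,-3.036,-1.953,1.647,-1.866,-0.799,1.832,0.157,0.250,0.366,6.047,2.977,0.303
36,-3.064,-1.965,1.674,-1.798,-0.763,1.750,0.158,0.244,0.361,5.817,2.942,0.274
37,-3.090,-1.976,1.699,-1.734,-0.731,1.671,0.159,0.238,0.355,5.596,2.907,0.251
38,-3.116,-1.987,1.724,-1.674,-0.700,1.595,0.160,0.232,0.350,5.384,2.871,0.231
39,-3.140,-1.997,1.747,-1.617,-0.672,1.523,0.160,0.227,0.345,5.180,2.834,0.214
40,-3.164,-2.007,1.769,-1.563,-0.645,1.454,0.161,0.222,0.340,4.984,2.798,0.201
41,-3.187,-2.016,1.791,-1.511,-0.620,1.388,0.161,0.216,0.336,,,
# max |u| (N·m): 37.066


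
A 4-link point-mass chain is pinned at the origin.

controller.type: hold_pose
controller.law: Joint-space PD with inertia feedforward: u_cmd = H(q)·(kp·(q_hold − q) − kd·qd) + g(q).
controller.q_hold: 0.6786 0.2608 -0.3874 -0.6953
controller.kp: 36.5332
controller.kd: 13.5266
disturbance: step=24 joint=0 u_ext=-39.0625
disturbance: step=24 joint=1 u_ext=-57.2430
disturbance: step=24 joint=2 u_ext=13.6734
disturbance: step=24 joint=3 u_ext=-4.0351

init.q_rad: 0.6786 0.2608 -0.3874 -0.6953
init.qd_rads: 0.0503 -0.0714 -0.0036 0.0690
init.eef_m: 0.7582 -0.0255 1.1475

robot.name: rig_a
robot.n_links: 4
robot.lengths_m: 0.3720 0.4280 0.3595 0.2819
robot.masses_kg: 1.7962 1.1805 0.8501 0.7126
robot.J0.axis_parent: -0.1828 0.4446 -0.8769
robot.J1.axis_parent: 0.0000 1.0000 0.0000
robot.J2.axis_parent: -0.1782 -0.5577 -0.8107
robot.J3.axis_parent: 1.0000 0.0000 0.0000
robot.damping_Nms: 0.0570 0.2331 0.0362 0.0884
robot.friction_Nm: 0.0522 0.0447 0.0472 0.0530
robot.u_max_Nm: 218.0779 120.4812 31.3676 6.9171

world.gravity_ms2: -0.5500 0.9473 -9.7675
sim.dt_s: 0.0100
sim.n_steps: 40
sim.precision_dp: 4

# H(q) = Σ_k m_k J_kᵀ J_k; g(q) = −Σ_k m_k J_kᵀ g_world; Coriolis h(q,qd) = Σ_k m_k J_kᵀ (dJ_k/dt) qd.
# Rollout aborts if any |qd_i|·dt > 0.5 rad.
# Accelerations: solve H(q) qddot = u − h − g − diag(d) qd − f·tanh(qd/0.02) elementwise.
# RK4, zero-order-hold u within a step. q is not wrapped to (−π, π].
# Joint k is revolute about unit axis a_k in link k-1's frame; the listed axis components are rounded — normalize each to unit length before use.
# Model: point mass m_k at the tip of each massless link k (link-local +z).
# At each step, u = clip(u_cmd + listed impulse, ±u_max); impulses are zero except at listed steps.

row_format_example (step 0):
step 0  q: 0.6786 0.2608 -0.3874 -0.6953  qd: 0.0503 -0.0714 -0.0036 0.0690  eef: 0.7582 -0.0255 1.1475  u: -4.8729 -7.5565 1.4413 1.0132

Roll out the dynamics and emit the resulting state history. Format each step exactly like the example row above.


step 1  q: 0.6790 0.2602 -0.3874 -0.6947  qd: 0.0328 -0.0523 0.0028 0.0526  eef: 0.7580 -0.0255 1.1477  u: -4.9068 -7.6257 1.4546 1.0248
step 2  q: 0.6793 0.2597 -0.3873 -0.6942  qd: 0.0194 -0.0379 0.0032 0.0374  eef: 0.7578 -0.0255 1.1480  u: -4.9381 -7.6882 1.4672 1.0348
step 3  q: 0.6794 0.2594 -0.3873 -0.6939  qd: 0.0098 -0.0270 0.0026 0.0242  eef: 0.7577 -0.0255 1.1481  u: -4.9680 -7.7444 1.4783 1.0431
step 4  q: 0.6795 0.2592 -0.3873 -0.6937  qd: 0.0039 -0.0192 0.0020 0.0138  eef: 0.7576 -0.0254 1.1483  u: -4.9969 -7.7945 1.4881 1.0492
step 5  q: 0.6795 0.2590 -0.3872 -0.6936  qd: 0.0003 -0.0137 0.0016 0.0071  eef: 0.7575 -0.0254 1.1484  u: -5.0244 -7.8388 1.4966 1.0525
step 6  q: 0.6795 0.2589 -0.3872 -0.6936  qd: -0.0016 -0.0099 0.0013 0.0032  eef: 0.7574 -0.0253 1.1484  u: -5.0501 -7.8777 1.5041 1.0539
step 7  q: 0.6795 0.2588 -0.3872 -0.6936  qd: -0.0024 -0.0072 0.0010 0.0011  eef: 0.7574 -0.0253 1.1485  u: -5.0735 -7.9120 1.5107 1.0540
step 8  q: 0.6794 0.2588 -0.3872 -0.6936  qd: -0.0027 -0.0052 0.0007 -0.0000  eef: 0.7573 -0.0252 1.1485  u: -5.0947 -7.9421 1.5166 1.0535
step 9  q: 0.6794 0.2587 -0.3872 -0.6936  qd: -0.0026 -0.0037 0.0005 -0.0006  eef: 0.7573 -0.0252 1.1486  u: -5.1137 -7.9687 1.5217 1.0527
step 10  q: 0.6794 0.2587 -0.3872 -0.6936  qd: -0.0024 -0.0025 0.0003 -0.0009  eef: 0.7572 -0.0251 1.1486  u: -5.1306 -7.9921 1.5262 1.0519
step 11  q: 0.6794 0.2587 -0.3872 -0.6936  qd: -0.0021 -0.0016 0.0001 -0.0011  eef: 0.7572 -0.0251 1.1486  u: -5.1457 -8.0128 1.5302 1.0510
step 12  q: 0.6793 0.2587 -0.3872 -0.6936  qd: -0.0018 -0.0009 0.0000 -0.0011  eef: 0.7572 -0.0251 1.1486  u: -5.1590 -8.0312 1.5338 1.0501
step 13  q: 0.6793 0.2587 -0.3872 -0.6936  qd: -0.0014 -0.0002 -0.0001 -0.0012  eef: 0.7572 -0.0251 1.1486  u: -5.1708 -8.0474 1.5369 1.0494
step 14  q: 0.6793 0.2587 -0.3872 -0.6936  qd: -0.0011 0.0003 -0.0001 -0.0012  eef: 0.7572 -0.0251 1.1486  u: -5.1812 -8.0618 1.5396 1.0487
step 15  q: 0.6793 0.2587 -0.3872 -0.6936  qd: -0.0009 0.0007 -0.0002 -0.0011  eef: 0.7572 -0.0251 1.1486  u: -5.1904 -8.0745 1.5421 1.0481
step 16  q: 0.6793 0.2587 -0.3872 -0.6936  qd: -0.0006 0.0011 -0.0003 -0.0011  eef: 0.7572 -0.0251 1.1486  u: -5.1985 -8.0858 1.5442 1.0475
step 17  q: 0.6793 0.2587 -0.3872 -0.6936  qd: -0.0004 0.0014 -0.0003 -0.0011  eef: 0.7572 -0.0251 1.1486  u: -5.2057 -8.0957 1.5461 1.0470
step 18  q: 0.6793 0.2587 -0.3872 -0.6936  qd: -0.0003 0.0017 -0.0003 -0.0011  eef: 0.7572 -0.0251 1.1486  u: -5.2120 -8.1046 1.5478 1.0466
step 19  q: 0.6793 0.2587 -0.3872 -0.6937  qd: -0.0001 0.0019 -0.0004 -0.0011  eef: 0.7572 -0.0251 1.1486  u: -5.2176 -8.1125 1.5493 1.0462
step 20  q: 0.6793 0.2588 -0.3872 -0.6937  qd: 0.0000 0.0021 -0.0004 -0.0010  eef: 0.7572 -0.0251 1.1486  u: -5.2225 -8.1194 1.5506 1.0458
step 21  q: 0.6793 0.2588 -0.3872 -0.6937  qd: 0.0001 0.0023 -0.0004 -0.0010  eef: 0.7572 -0.0251 1.1486  u: -5.2268 -8.1256 1.5518 1.0455
step 22  q: 0.6793 0.2588 -0.3872 -0.6937  qd: 0.0002 0.0024 -0.0004 -0.0010  eef: 0.7572 -0.0251 1.1486  u: -5.2306 -8.1311 1.5529 1.0453
step 23  q: 0.6793 0.2588 -0.3872 -0.6937  qd: 0.0003 0.0025 -0.0004 -0.0010  eef: 0.7573 -0.0251 1.1485  u: -5.2339 -8.1360 1.5538 1.0450
step 24  q: 0.6793 0.2588 -0.3872 -0.6937  qd: 0.0003 0.0026 -0.0004 -0.0010  eef: 0.7573 -0.0251 1.1485  u: -44.2993 -65.3834 15.2280 -2.9903
step 25  q: 0.6793 0.2588 -0.3774 -0.6937  qd: 0.0100 -0.0176 1.9480 -0.0044  eef: 0.7562 -0.0237 1.1495  u: 0.1210 -0.2711 -0.3320 1.6048
step 26  q: 0.6795 0.2585 -0.3596 -0.6937  qd: 0.0157 -0.0349 1.6051 0.0025  eef: 0.7543 -0.0210 1.1513  u: -0.4611 -1.0942 -0.1534 1.5543
step 27  q: 0.6796 0.2581 -0.3451 -0.6937  qd: 0.0166 -0.0447 1.3113 0.0023  eef: 0.7526 -0.0186 1.1528  u: -0.9824 -1.8341 0.0078 1.5127
step 28  q: 0.6798 0.2576 -0.3333 -0.6937  qd: 0.0147 -0.0494 1.0602 -0.0002  eef: 0.7511 -0.0166 1.1541  u: -1.4497 -2.4990 0.1533 1.4765
step 29  q: 0.6799 0.2571 -0.3237 -0.6937  qd: 0.0115 -0.0506 0.8460 -0.0029  eef: 0.7499 -0.0149 1.1552  u: -1.8691 -3.0963 0.2848 1.4441
step 30  q: 0.6800 0.2566 -0.3162 -0.6938  qd: 0.0080 -0.0498 0.6633 -0.0052  eef: 0.7488 -0.0135 1.1561  u: -2.2458 -3.6329 0.4038 1.4145
step 31  q: 0.6801 0.2561 -0.3104 -0.6938  qd: 0.0047 -0.0479 0.5071 -0.0071  eef: 0.7479 -0.0124 1.1569  u: -2.5841 -4.1148 0.5115 1.3873
step 32  q: 0.6801 0.2557 -0.3060 -0.6939  qd: 0.0021 -0.0454 0.3737 -0.0084  eef: 0.7472 -0.0114 1.1575  u: -2.8879 -4.5476 0.6091 1.3623
step 33  q: 0.6801 0.2552 -0.3028 -0.6940  qd: -0.0000 -0.0426 0.2595 -0.0092  eef: 0.7466 -0.0107 1.1580  u: -3.1606 -4.9361 0.6976 1.3391
step 34  q: 0.6801 0.2548 -0.3007 -0.6941  qd: -0.0016 -0.0398 0.1620 -0.0096  eef: 0.7461 -0.0101 1.1583  u: -3.4051 -5.2848 0.7779 1.3177
step 35  q: 0.6801 0.2544 -0.2995 -0.6942  qd: -0.0028 -0.0370 0.0788 -0.0098  eef: 0.7457 -0.0096 1.1586  u: -3.6242 -5.5978 0.8507 1.2978
step 36  q: 0.6800 0.2541 -0.2991 -0.6943  qd: -0.0042 -0.0329 0.0128 -0.0086  eef: 0.7454 -0.0093 1.1589  u: -3.8203 -5.8785 0.9162 1.2794
step 37  q: 0.6800 0.2538 -0.2991 -0.6943  qd: -0.0087 -0.0200 -0.0071 -0.0015  eef: 0.7452 -0.0091 1.1590  u: -3.9963 -6.1300 0.9697 1.2635
step 38  q: 0.6799 0.2537 -0.2992 -0.6943  qd: -0.0106 -0.0080 -0.0132 0.0029  eef: 0.7451 -0.0090 1.1591  u: -4.1547 -6.3541 1.0150 1.2517
step 39  q: 0.6798 0.2536 -0.2994 -0.6943  qd: -0.0098 0.0007 -0.0180 0.0049  eef: 0.7450 -0.0090 1.1592  u: -4.2963 -6.5526 1.0546 1.2420
step 40  q: 0.6797 0.2537 -0.2996 -0.6942  qd: -0.0078 0.0072 -0.0220 0.0057  eef: 0.7450 -0.0090 1.1592
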